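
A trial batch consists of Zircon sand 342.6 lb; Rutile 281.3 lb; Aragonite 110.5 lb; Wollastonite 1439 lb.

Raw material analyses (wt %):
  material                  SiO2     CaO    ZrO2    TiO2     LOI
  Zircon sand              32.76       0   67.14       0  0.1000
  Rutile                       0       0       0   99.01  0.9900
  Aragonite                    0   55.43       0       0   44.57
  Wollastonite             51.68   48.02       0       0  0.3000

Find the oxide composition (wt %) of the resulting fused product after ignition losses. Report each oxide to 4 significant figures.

Exact precision is carried all the way through — working values appear rounded off to 4 significant figures between the steps. Every reported value takes just one rounding; derived quantities are carried at full precision (the four compositions, LOI, glass mass, the yield, totals) starting from the weights at 2117 lb of glass as written in the question or the answer.
Oxide masses out of the charge:
  SiO2: 342.6·0.3276 + 1439·0.5168 = 855.9 lb
  CaO: 110.5·0.5543 + 1439·0.4802 = 752.3 lb
  ZrO2: 342.6·0.6714 = 230.0 lb
  TiO2: 281.3·0.9901 = 278.5 lb
LOI: 342.6·0.001000 + 281.3·0.009900 + 110.5·0.4457 + 1439·0.003000 = 56.69 lb
Net of LOI, the glass mass = 2173 − 56.69 = 2117 lb (matching Σ of the oxides)
each oxide over glass, ×100, is wt %

Glass mass = 2117 lb (batch 2173 − LOI 56.69).
Composition: SiO2 40.44%, CaO 35.54%, ZrO2 10.87%, TiO2 13.16%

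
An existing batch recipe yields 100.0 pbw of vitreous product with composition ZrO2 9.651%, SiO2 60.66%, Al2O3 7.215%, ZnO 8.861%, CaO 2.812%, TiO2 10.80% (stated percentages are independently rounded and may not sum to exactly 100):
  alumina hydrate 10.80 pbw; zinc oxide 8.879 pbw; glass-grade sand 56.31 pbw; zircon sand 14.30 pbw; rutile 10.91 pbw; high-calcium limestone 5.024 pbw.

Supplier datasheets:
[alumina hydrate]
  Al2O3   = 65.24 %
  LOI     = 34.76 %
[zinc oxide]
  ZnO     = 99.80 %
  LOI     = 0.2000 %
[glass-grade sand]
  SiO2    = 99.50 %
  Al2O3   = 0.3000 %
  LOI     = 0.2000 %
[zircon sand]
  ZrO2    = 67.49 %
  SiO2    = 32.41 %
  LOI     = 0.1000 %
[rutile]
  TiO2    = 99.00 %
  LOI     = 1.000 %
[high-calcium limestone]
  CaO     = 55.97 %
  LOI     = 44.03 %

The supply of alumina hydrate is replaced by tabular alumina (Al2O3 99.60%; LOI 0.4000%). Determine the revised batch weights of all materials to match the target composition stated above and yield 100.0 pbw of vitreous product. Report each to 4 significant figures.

All internal work holds full precision at each step. Values along the way are printed, with 4-significant-digit rounding, in the printout; a single rounding completes each reported number; derived quantities are recomputed at full float precision (totals, ignition loss, net glass mass, the yield, the six compositions) using the weight values for 100.0 pbw of glass, as written in the question or the answer.
Per-oxide target masses for 100.0 pbw vitreous product:
  ZrO2: 9.651% × 100.0 = 9.651 pbw
  SiO2: 60.66% × 100.0 = 60.66 pbw
  Al2O3: 7.215% × 100.0 = 7.215 pbw
  ZnO: 8.861% × 100.0 = 8.861 pbw
  CaO: 2.812% × 100.0 = 2.812 pbw
  TiO2: 10.80% × 100.0 = 10.80 pbw
Oxide-by-oxide audit working from each reported weight, at the basis given (sums match the target masses given rounding of the digits):
  ZrO2: 14.30·0.6749 = 9.651 pbw (target 9.651 pbw)
  SiO2: 56.31·0.9950 + 14.30·0.3241 = 60.66 pbw (target 60.66 pbw)
  Al2O3: 7.074·0.9960 + 56.31·0.003000 = 7.215 pbw (target 7.215 pbw)
  ZnO: 8.879·0.9980 = 8.861 pbw (target 8.861 pbw)
  CaO: 5.024·0.5597 = 2.812 pbw (target 2.812 pbw)
  TiO2: 10.91·0.9900 = 10.80 pbw (target 10.80 pbw)
Glass-mass sanity pass: Σ batch − LOI loss = 100.0 pbw (summing oxide targets gives 100.0 pbw; stated basis 100.0 pbw — deltas are rounding alone).
Batch grand total — Σ batch = 102.5 pbw; the LOI term Σ batch·LOI equals 2.494 pbw; glass ÷ batch gives a yield of 97.57%.

Revised batch per 100.0 pbw vitreous product:
  tabular alumina: 7.074 pbw
  zinc oxide: 8.879 pbw
  glass-grade sand: 56.31 pbw
  zircon sand: 14.30 pbw
  rutile: 10.91 pbw
  high-calcium limestone: 5.024 pbw
Total batch = 102.5 pbw; LOI loss = 2.494 pbw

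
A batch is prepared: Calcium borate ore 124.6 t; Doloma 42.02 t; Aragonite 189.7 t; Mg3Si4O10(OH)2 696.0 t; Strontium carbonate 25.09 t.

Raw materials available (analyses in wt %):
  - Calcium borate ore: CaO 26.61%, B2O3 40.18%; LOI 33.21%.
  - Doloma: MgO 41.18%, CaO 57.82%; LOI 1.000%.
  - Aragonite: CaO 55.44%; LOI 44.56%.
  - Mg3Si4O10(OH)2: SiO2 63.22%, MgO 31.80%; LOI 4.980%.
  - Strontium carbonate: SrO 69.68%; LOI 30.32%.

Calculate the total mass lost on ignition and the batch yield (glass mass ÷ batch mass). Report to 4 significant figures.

All internal work runs at exact precision end to end — in-progress results appear, with 4-significant-digit rounding, in the working. Every reported figure takes just one rounding. Derived quantities are rebuilt using the weight values at 908.8 t of glass at full float precision (yield, LOI, glass mass, the five compositions, the totals) exactly as shown in the problem or answer text.
Loss on ignition, line by line:
  Calcium borate ore: 124.6 × 0.3321 = 41.38 t
  Doloma: 42.02 × 0.01000 = 0.4202 t
  Aragonite: 189.7 × 0.4456 = 84.53 t
  Mg3Si4O10(OH)2: 696.0 × 0.04980 = 34.66 t
  Strontium carbonate: 25.09 × 0.3032 = 7.607 t
Total LOI = 168.6 t
Glass = batch − LOI = 1077 − 168.6 = 908.8 t

LOI loss = 168.6 t; glass = 908.8 t; yield = 84.35%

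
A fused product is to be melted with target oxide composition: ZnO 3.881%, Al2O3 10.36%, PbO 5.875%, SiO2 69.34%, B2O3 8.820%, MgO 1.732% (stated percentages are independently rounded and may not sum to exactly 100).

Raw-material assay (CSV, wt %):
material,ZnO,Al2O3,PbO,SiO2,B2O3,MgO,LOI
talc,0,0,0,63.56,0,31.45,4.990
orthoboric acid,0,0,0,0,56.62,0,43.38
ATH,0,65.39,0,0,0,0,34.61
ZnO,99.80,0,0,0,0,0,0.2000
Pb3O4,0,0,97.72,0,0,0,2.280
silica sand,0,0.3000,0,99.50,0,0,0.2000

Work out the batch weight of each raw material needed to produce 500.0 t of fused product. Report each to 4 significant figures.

Batch per 500.0 t fused product:
  talc: 27.54 t
  orthoboric acid: 77.89 t
  ATH: 77.70 t
  ZnO: 19.44 t
  Pb3O4: 30.06 t
  silica sand: 330.9 t
Total batch = 563.5 t; LOI loss = 63.44 t; yield = 88.74%

The whole derivation carries full precision all the way through — the intermediate values are displayed, rounded to 4 significant figures, on the page — every reported figure receives exactly one rounding — all derived quantities are re-derived in full precision (yield, ignition loss, net glass mass, totals, the six compositions) from the batch weights on 500.0 t of glass, exactly as shown in the problem or answer text.
The oxide mass targets at 500.0 t fused product:
  ZnO: 3.881% × 500.0 = 19.40 t
  Al2O3: 10.36% × 500.0 = 51.80 t
  PbO: 5.875% × 500.0 = 29.38 t
  SiO2: 69.34% × 500.0 = 346.7 t
  B2O3: 8.820% × 500.0 = 44.10 t
  MgO: 1.732% × 500.0 = 8.660 t
A balance pass over the oxides, applying the batch weights above, on the stated basis (sums match the target masses net of answer rounding effects):
  ZnO: 19.44·0.9980 = 19.40 t (target 19.40 t)
  Al2O3: 77.70·0.6539 + 330.9·0.003000 = 51.80 t (target 51.80 t)
  PbO: 30.06·0.9772 = 29.37 t (target 29.38 t)
  SiO2: 27.54·0.6356 + 330.9·0.9950 = 346.7 t (target 346.7 t)
  B2O3: 77.89·0.5662 = 44.10 t (target 44.10 t)
  MgO: 27.54·0.3145 = 8.661 t (target 8.660 t)
Mass balance on the glass: batch Σ − ignition loss = 500.1 t (the Σ of target masses is 500.0 t; basis as stated: 500.0 t — a pure rounding effect).
Adding the batch up: Σ batch = 563.5 t; the LOI term Σ batch·LOI equals 63.44 t; yield = glass ÷ total batch = 88.74%.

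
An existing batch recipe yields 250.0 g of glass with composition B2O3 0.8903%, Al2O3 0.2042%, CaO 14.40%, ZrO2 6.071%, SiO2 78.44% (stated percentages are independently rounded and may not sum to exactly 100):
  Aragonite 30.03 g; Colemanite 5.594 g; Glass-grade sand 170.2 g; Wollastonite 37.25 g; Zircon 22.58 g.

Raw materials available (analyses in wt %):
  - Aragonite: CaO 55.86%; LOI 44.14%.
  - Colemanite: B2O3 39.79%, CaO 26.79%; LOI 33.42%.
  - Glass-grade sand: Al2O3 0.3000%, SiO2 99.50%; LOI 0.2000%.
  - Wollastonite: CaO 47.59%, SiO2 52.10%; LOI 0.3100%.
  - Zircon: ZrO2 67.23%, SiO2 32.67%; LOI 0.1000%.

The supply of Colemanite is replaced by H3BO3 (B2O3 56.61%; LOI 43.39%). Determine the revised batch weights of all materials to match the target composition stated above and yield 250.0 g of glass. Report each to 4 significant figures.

Revised batch per 250.0 g glass:
  Aragonite: 32.71 g
  H3BO3: 3.932 g
  Glass-grade sand: 170.2 g
  Wollastonite: 37.25 g
  Zircon: 22.58 g
Total batch = 266.7 g; LOI loss = 16.62 g

All internal work runs at full float precision from start to finish; values along the way appear (rounded to four significant figures) in the working — each reported number is rounded only once — all derived quantities are computed from the batch weights for 250.0 g of glass at full float precision (totals, net glass mass, yield, ignition loss, the five compositions) exactly as printed in the question or the answer.
Oxide-by-oxide targets in 250.0 g glass:
  B2O3: 0.8903% × 250.0 = 2.226 g
  Al2O3: 0.2042% × 250.0 = 0.5105 g
  CaO: 14.40% × 250.0 = 36.00 g
  ZrO2: 6.071% × 250.0 = 15.18 g
  SiO2: 78.44% × 250.0 = 196.1 g
Balance tally, oxide-wise, with the batch weights as given, at the basis given (oxide sums agree with the targets within answer rounding):
  B2O3: 3.932·0.5661 = 2.226 g (target 2.226 g)
  Al2O3: 170.2·0.003000 = 0.5106 g (target 0.5105 g)
  CaO: 32.71·0.5586 + 37.25·0.4759 = 36.00 g (target 36.00 g)
  ZrO2: 22.58·0.6723 = 15.18 g (target 15.18 g)
  SiO2: 170.2·0.9950 + 37.25·0.5210 + 22.58·0.3267 = 196.1 g (target 196.1 g)
Auditing the glass mass value: whole batch net of LOI = 250.0 g (oxide target masses add up to 250.0 g; versus the stated basis of 250.0 g — gaps are rounding artifacts).
Whole-batch sum: Σ batch = 266.7 g; LOI loss = Σ batch·LOI = 16.62 g; as yield: glass ÷ batch → 93.77%.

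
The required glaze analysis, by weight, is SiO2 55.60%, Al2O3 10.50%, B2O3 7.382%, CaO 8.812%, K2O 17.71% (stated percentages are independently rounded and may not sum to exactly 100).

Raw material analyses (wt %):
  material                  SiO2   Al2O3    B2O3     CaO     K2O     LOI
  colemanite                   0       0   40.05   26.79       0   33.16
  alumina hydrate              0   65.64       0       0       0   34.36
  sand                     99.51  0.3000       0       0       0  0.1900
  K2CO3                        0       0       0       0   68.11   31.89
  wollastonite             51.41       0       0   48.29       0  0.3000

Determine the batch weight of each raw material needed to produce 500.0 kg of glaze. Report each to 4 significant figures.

Batch per 500.0 kg glaze:
  colemanite: 92.16 kg
  alumina hydrate: 78.80 kg
  sand: 258.6 kg
  K2CO3: 130.0 kg
  wollastonite: 40.11 kg
Total batch = 599.7 kg; LOI loss = 99.70 kg; yield = 83.37%

Intermediates are shown, with 4-significant-figure rounding, across the worked steps — all arithmetic holds exact precision at all times; each reported value is rounded once only. Derived quantities are computed from the weighed amounts for 500.0 kg of glass in exact precision (net glass mass, the five compositions, totals, yield, ignition loss) exactly as printed in the question or the answer.
The oxide mass targets at 500.0 kg glaze:
  SiO2: 55.60% × 500.0 = 278.0 kg
  Al2O3: 10.50% × 500.0 = 52.50 kg
  B2O3: 7.382% × 500.0 = 36.91 kg
  CaO: 8.812% × 500.0 = 44.06 kg
  K2O: 17.71% × 500.0 = 88.55 kg
Checking each oxide sum with the batch weights as given, versus the basis set out (target by target, the sums agree inside rounding margins):
  SiO2: 258.6·0.9951 + 40.11·0.5141 = 278.0 kg (target 278.0 kg)
  Al2O3: 78.80·0.6564 + 258.6·0.003000 = 52.50 kg (target 52.50 kg)
  B2O3: 92.16·0.4005 = 36.91 kg (target 36.91 kg)
  CaO: 92.16·0.2679 + 40.11·0.4829 = 44.06 kg (target 44.06 kg)
  K2O: 130.0·0.6811 = 88.54 kg (target 88.55 kg)
Glass-mass sanity pass: whole batch net of LOI = 500.0 kg (per-oxide target masses sum to 500.0 kg; stated basis 500.0 kg — deltas are rounding alone).
Total batch = Σ batch = 599.7 kg; ignition loss, Σ(batch × LOI) = 99.70 kg; the yield ratio, glass ÷ batch: 83.37%.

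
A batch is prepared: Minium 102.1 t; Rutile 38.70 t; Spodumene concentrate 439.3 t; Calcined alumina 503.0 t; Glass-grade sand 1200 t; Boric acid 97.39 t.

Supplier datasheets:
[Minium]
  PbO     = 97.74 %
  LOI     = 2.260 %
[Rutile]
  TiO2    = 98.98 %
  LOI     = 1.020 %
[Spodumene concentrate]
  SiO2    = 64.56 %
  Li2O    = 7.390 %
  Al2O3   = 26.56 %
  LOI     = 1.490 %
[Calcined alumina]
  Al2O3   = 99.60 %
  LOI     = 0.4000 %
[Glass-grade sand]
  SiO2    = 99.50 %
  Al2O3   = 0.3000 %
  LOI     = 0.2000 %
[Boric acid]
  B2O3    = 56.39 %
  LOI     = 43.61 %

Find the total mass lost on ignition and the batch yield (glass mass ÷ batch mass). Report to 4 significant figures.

LOI loss = 56.13 t; glass = 2324 t; yield = 97.64%

Every computation holds exact precision in all steps. Values along the way are printed rounded to four significant figures at each printed step; a single rounding yields every reported result; all derived quantities, including yield, the six compositions, ignition loss, glass mass, totals, are rebuilt starting from the weights at 2324 t of glass at exact precision, as written in the question or the answer.
Material-by-material LOI:
  Minium: 102.1 × 0.02260 = 2.307 t
  Rutile: 38.70 × 0.01020 = 0.3947 t
  Spodumene concentrate: 439.3 × 0.01490 = 6.546 t
  Calcined alumina: 503.0 × 0.004000 = 2.012 t
  Glass-grade sand: 1200 × 0.002000 = 2.400 t
  Boric acid: 97.39 × 0.4361 = 42.47 t
Total LOI = 56.13 t
Glass = batch − LOI = 2380 − 56.13 = 2324 t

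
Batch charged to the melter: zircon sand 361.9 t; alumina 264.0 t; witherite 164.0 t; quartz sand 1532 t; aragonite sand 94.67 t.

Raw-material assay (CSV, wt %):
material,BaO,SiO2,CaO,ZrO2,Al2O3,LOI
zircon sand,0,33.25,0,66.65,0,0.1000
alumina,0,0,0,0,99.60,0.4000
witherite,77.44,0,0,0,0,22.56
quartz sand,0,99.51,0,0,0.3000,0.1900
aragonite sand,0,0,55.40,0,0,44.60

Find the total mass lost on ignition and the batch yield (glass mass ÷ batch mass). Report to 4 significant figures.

LOI loss = 83.55 t; glass = 2333 t; yield = 96.54%

Intermediates are shown, with 4-significant-figure rounding, across the worked steps. All internal work holds full float precision in all steps; every reported figure is rounded once only; the derived quantities are computed in full precision (glass mass, the yield, totals, ignition loss, the five compositions) starting from the weights per 2333 t of glass exactly as shown in problem or answer.
Each material's LOI contribution:
  zircon sand: 361.9 × 0.001000 = 0.3619 t
  alumina: 264.0 × 0.004000 = 1.056 t
  witherite: 164.0 × 0.2256 = 37.00 t
  quartz sand: 1532 × 0.001900 = 2.911 t
  aragonite sand: 94.67 × 0.4460 = 42.22 t
Total LOI = 83.55 t
Glass = batch − LOI = 2417 − 83.55 = 2333 t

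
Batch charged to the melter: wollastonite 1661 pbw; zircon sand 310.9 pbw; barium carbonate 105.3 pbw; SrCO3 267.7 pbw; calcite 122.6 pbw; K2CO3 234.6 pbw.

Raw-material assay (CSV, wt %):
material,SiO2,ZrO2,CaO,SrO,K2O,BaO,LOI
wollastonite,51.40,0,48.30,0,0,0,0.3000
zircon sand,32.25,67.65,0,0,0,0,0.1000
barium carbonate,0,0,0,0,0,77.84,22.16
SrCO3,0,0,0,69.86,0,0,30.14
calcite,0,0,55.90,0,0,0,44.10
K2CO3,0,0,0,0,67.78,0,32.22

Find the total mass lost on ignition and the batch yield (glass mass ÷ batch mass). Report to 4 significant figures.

Working values are shown rounded to 4 significant digits; all arithmetic keeps full float precision at every stage — exactly one rounding lands on each reported value. The derived quantities (six oxide percentages, net glass mass, LOI, yield, totals) are computed using the weight values for 2463 pbw of glass in full float precision as they appear in the problem or answer text.
Each material's LOI contribution:
  wollastonite: 1661 × 0.003000 = 4.983 pbw
  zircon sand: 310.9 × 0.001000 = 0.3109 pbw
  barium carbonate: 105.3 × 0.2216 = 23.33 pbw
  SrCO3: 267.7 × 0.3014 = 80.68 pbw
  calcite: 122.6 × 0.4410 = 54.07 pbw
  K2CO3: 234.6 × 0.3222 = 75.59 pbw
Total LOI = 239.0 pbw
Glass = batch − LOI = 2702 − 239.0 = 2463 pbw

LOI loss = 239.0 pbw; glass = 2463 pbw; yield = 91.16%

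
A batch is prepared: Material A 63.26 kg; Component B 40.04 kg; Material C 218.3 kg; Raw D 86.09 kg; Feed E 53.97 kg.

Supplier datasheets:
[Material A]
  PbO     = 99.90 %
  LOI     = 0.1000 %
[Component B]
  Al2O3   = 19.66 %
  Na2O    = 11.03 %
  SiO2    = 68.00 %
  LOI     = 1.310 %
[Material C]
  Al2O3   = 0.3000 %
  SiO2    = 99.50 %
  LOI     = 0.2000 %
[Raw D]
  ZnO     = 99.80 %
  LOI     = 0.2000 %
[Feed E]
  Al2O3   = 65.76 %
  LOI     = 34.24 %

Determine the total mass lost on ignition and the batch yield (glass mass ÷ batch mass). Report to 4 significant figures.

Values along the way are shown rounded to 4 significant digits across the worked steps; all arithmetic carries full float precision from start to finish — every reported result sees exactly one rounding; all derived quantities (glass mass, totals, five oxide percentages, LOI, yield) are carried using the weight values at 442.0 kg of glass at full precision as quoted within the question or the answer.
Material-by-material LOI:
  Material A: 63.26 × 0.001000 = 0.06326 kg
  Component B: 40.04 × 0.01310 = 0.5245 kg
  Material C: 218.3 × 0.002000 = 0.4366 kg
  Raw D: 86.09 × 0.002000 = 0.1722 kg
  Feed E: 53.97 × 0.3424 = 18.48 kg
Total LOI = 19.68 kg
Glass = batch − LOI = 461.7 − 19.68 = 442.0 kg

LOI loss = 19.68 kg; glass = 442.0 kg; yield = 95.74%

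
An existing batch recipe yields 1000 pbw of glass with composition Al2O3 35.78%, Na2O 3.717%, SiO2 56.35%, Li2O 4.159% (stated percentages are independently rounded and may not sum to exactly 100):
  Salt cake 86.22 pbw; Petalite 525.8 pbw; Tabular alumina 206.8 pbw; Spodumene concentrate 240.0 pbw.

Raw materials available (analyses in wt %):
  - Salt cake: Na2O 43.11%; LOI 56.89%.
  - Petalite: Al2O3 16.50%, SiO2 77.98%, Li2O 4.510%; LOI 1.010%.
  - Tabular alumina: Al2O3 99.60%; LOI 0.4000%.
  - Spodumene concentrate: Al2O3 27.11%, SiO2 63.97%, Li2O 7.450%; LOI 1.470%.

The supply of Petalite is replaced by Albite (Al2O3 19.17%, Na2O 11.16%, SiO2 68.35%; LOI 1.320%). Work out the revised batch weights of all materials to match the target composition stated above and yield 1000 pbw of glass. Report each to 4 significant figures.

Intermediates are rounded to four significant figures when displayed. Full precision is held in all steps; each reported result receives exactly one rounding; derived quantities (net glass mass, totals, LOI, the four compositions, yield) are recomputed in full precision using the weight values at 1000 pbw of glass as written in problem or answer.
Oxide-by-oxide targets in 1000 pbw glass:
  Al2O3: 35.78% × 1000 = 357.8 pbw
  Na2O: 3.717% × 1000 = 37.17 pbw
  SiO2: 56.35% × 1000 = 563.5 pbw
  Li2O: 4.159% × 1000 = 41.59 pbw
Oxide-by-oxide audit using the reported weights, at the basis given (oxide sums agree with the targets given rounding of the digits):
  Al2O3: 302.0·0.1917 + 149.2·0.9960 + 558.3·0.2711 = 357.9 pbw (target 357.8 pbw)
  Na2O: 8.054·0.4311 + 302.0·0.1116 = 37.18 pbw (target 37.17 pbw)
  SiO2: 302.0·0.6835 + 558.3·0.6397 = 563.6 pbw (target 563.5 pbw)
  Li2O: 558.3·0.07450 = 41.59 pbw (target 41.59 pbw)
Auditing the glass mass value: batch total minus LOI = 1000 pbw (the targets, summed, come to 1000 pbw; the stated basis being 1000 pbw — rounding explains the deltas).
Adding the batch up: Σ batch = 1018 pbw; LOI removed, Σ of batch·LOI: 17.37 pbw; yield: glass divided by total = 98.29%.

Revised batch per 1000 pbw glass:
  Salt cake: 8.054 pbw
  Albite: 302.0 pbw
  Tabular alumina: 149.2 pbw
  Spodumene concentrate: 558.3 pbw
Total batch = 1018 pbw; LOI loss = 17.37 pbw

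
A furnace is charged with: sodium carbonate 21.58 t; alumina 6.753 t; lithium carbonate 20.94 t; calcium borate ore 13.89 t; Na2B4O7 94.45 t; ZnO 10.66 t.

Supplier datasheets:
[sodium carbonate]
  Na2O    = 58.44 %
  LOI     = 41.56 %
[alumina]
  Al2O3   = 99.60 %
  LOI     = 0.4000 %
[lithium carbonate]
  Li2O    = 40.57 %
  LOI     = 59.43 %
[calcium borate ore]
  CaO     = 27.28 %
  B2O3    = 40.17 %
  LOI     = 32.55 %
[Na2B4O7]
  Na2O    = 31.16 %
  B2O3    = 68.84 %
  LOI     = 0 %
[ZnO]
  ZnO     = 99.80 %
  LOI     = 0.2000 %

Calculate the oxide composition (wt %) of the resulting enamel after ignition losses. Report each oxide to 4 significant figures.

Glass mass = 142.3 t (batch 168.3 − LOI 25.98).
Composition: Li2O 5.970%, CaO 2.663%, ZnO 7.477%, Na2O 29.55%, B2O3 49.62%, Al2O3 4.727%

Values along the way are shown with 4-significant-digit rounding in the working. Every computation carries full float precision in every operation — each reported figure includes exactly one rounding — derived quantities, including glass mass, ignition loss, the yield, the totals, six oxide percentages, are carried from the batch weights at 142.3 t of glass in full float precision precisely as stated by either problem or answer.
What the batch supplies per oxide:
  Li2O: 20.94·0.4057 = 8.495 t
  CaO: 13.89·0.2728 = 3.789 t
  ZnO: 10.66·0.9980 = 10.64 t
  Na2O: 21.58·0.5844 + 94.45·0.3116 = 42.04 t
  B2O3: 13.89·0.4017 + 94.45·0.6884 = 70.60 t
  Al2O3: 6.753·0.9960 = 6.726 t
LOI: 21.58·0.4156 + 6.753·0.004000 + 20.94·0.5943 + 13.89·0.3255 + 10.66·0.002000 = 25.98 t
batch − LOI leaves glass = 168.3 − 25.98 = 142.3 t (equal to the oxide-mass sum)
oxide / glass × 100 gives the wt %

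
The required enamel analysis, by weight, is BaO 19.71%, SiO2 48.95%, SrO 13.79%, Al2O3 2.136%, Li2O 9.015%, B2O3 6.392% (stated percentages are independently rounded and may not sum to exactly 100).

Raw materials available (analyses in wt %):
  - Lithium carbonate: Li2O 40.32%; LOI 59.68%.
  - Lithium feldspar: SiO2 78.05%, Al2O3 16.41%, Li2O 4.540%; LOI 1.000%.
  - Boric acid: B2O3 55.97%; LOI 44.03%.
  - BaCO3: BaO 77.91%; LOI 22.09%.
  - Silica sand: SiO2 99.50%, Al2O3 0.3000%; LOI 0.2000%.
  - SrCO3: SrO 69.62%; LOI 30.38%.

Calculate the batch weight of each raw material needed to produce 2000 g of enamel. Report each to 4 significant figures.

Batch per 2000 g enamel:
  Lithium carbonate: 419.5 g
  Lithium feldspar: 245.9 g
  Boric acid: 228.4 g
  BaCO3: 506.0 g
  Silica sand: 791.1 g
  SrCO3: 396.2 g
Total batch = 2587 g; LOI loss = 587.1 g; yield = 77.31%

Full precision is kept through the solve. The intermediate values appear with 4-significant-figure rounding as written; each reported result undergoes a single rounding — all derived quantities are computed at full float precision (six oxide percentages, the totals, yield, net glass mass, ignition loss) starting from the weights per 2000 g of glass, as they appear in problem or answer.
Per-oxide target masses for 2000 g enamel:
  BaO: 19.71% × 2000 = 394.2 g
  SiO2: 48.95% × 2000 = 979.0 g
  SrO: 13.79% × 2000 = 275.8 g
  Al2O3: 2.136% × 2000 = 42.72 g
  Li2O: 9.015% × 2000 = 180.3 g
  B2O3: 6.392% × 2000 = 127.8 g
Balance tally, oxide-wise, applying the batch weights above, on the stated basis (summed amounts equal target values inside rounding margins):
  BaO: 506.0·0.7791 = 394.2 g (target 394.2 g)
  SiO2: 245.9·0.7805 + 791.1·0.9950 = 979.1 g (target 979.0 g)
  SrO: 396.2·0.6962 = 275.8 g (target 275.8 g)
  Al2O3: 245.9·0.1641 + 791.1·0.003000 = 42.73 g (target 42.72 g)
  Li2O: 419.5·0.4032 + 245.9·0.04540 = 180.3 g (target 180.3 g)
  B2O3: 228.4·0.5597 = 127.8 g (target 127.8 g)
Consistency of the glass mass: total charge less LOI = 2000 g (oxide target masses add up to 2000 g; the stated basis being 2000 g — any gap is answer rounding).
Batch grand total — Σ batch = 2587 g; loss to ignition Σ batch·LOI = 587.1 g; yield, glass over the total, = 77.31%.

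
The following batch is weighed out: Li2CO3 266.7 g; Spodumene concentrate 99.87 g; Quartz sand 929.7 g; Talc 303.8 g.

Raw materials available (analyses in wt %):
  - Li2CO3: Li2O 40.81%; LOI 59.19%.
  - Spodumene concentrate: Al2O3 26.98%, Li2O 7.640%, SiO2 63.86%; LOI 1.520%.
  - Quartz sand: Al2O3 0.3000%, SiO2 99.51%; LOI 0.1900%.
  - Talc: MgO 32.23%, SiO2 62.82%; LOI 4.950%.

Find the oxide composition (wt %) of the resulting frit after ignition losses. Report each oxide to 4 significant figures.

Glass mass = 1424 g (batch 1600 − LOI 176.2).
Composition: Al2O3 2.088%, Li2O 8.180%, MgO 6.877%, SiO2 82.86%

Mid-chain values are printed rounded off to 4 significant digits as written — the working math keeps full precision throughout — exactly one rounding is applied to each reported result — the derived quantities (four oxide percentages, LOI, totals, yield, glass mass) are recomputed using the weight values at 1424 g of glass at exact precision precisely as stated by the problem or answer text.
Delivered oxide masses:
  Al2O3: 99.87·0.2698 + 929.7·0.003000 = 29.73 g
  Li2O: 266.7·0.4081 + 99.87·0.07640 = 116.5 g
  MgO: 303.8·0.3223 = 97.91 g
  SiO2: 99.87·0.6386 + 929.7·0.9951 + 303.8·0.6282 = 1180 g
LOI: 266.7·0.5919 + 99.87·0.01520 + 929.7·0.001900 + 303.8·0.04950 = 176.2 g
Glass mass = batch − LOI = 1600 − 176.2 = 1424 g (equal to the oxide-mass sum)
each oxide over glass, ×100, is wt %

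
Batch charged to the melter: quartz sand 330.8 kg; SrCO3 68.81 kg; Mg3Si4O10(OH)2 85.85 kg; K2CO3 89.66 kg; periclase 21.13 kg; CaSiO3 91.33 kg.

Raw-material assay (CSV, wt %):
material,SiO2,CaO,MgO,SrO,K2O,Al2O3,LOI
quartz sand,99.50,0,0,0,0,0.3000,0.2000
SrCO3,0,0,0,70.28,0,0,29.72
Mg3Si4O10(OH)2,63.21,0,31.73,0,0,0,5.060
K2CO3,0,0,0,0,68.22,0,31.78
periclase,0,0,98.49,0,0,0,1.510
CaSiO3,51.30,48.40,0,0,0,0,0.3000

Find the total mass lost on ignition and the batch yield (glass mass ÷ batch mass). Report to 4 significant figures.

LOI loss = 54.54 kg; glass = 633.0 kg; yield = 92.07%

Intermediates are displayed, with 4-significant-figure rounding, alongside each step — all arithmetic maintains exact precision through the solve. Each reported value is rounded a single time — the derived quantities are computed using the weight values at 633.0 kg of glass in full precision (yield, totals, the six compositions, ignition loss, net glass mass) as set out in problem or answer.
LOI of each material in turn:
  quartz sand: 330.8 × 0.002000 = 0.6616 kg
  SrCO3: 68.81 × 0.2972 = 20.45 kg
  Mg3Si4O10(OH)2: 85.85 × 0.05060 = 4.344 kg
  K2CO3: 89.66 × 0.3178 = 28.49 kg
  periclase: 21.13 × 0.01510 = 0.3191 kg
  CaSiO3: 91.33 × 0.003000 = 0.2740 kg
Total LOI = 54.54 kg
Glass = batch − LOI = 687.6 − 54.54 = 633.0 kg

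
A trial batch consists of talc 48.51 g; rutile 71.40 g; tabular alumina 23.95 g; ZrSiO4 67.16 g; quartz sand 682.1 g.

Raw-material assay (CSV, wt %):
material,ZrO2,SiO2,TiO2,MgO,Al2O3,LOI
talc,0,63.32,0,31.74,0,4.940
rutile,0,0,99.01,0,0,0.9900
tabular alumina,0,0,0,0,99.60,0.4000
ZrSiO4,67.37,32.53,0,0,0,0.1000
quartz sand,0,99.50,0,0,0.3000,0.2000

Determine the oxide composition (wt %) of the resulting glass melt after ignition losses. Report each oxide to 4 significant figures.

In-progress results appear, rounded to 4 significant figures, in the printout — all internal work keeps full float precision at every stage. Each reported value takes just one rounding — derived quantities (net glass mass, LOI, totals, the five compositions, the yield) are computed at full float precision from the batch weights on 888.5 g of glass as written in the question or the answer.
Mass of each oxide from the mix:
  ZrO2: 67.16·0.6737 = 45.25 g
  SiO2: 48.51·0.6332 + 67.16·0.3253 + 682.1·0.9950 = 731.3 g
  TiO2: 71.40·0.9901 = 70.69 g
  MgO: 48.51·0.3174 = 15.40 g
  Al2O3: 23.95·0.9960 + 682.1·0.003000 = 25.90 g
LOI: 48.51·0.04940 + 71.40·0.009900 + 23.95·0.004000 + 67.16·0.001000 + 682.1·0.002000 = 4.630 g
Resulting glass, batch − LOI: 893.1 − 4.630 = 888.5 g (matching Σ of the oxides)
oxide / glass × 100 gives the wt %

Glass mass = 888.5 g (batch 893.1 − LOI 4.630).
Composition: ZrO2 5.092%, SiO2 82.30%, TiO2 7.957%, MgO 1.733%, Al2O3 2.915%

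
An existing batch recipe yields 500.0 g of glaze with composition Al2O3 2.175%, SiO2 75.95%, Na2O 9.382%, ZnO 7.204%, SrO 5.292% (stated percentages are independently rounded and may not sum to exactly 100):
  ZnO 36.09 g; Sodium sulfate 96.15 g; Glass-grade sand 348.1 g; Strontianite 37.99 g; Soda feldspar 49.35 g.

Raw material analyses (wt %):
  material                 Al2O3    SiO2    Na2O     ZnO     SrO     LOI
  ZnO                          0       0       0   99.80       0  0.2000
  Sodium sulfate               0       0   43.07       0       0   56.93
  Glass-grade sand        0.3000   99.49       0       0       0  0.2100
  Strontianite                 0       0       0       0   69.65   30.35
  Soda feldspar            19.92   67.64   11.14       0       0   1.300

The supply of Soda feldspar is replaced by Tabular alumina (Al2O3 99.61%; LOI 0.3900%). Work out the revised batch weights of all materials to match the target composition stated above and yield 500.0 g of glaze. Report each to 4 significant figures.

Revised batch per 500.0 g glaze:
  ZnO: 36.09 g
  Sodium sulfate: 108.9 g
  Glass-grade sand: 381.7 g
  Strontianite: 37.99 g
  Tabular alumina: 9.768 g
Total batch = 574.4 g; LOI loss = 74.44 g

The working math runs at full float precision at every stage; mid-chain values are shown rounded to 4 significant figures alongside each step; every reported value is rounded a single time — derived quantities are re-derived starting from the weights on 500.0 g of glass at full float precision (ignition loss, glass mass, the totals, yield, the five compositions), as written in the problem or the answer.
Oxide-by-oxide targets in 500.0 g glaze:
  Al2O3: 2.175% × 500.0 = 10.88 g
  SiO2: 75.95% × 500.0 = 379.8 g
  Na2O: 9.382% × 500.0 = 46.91 g
  ZnO: 7.204% × 500.0 = 36.02 g
  SrO: 5.292% × 500.0 = 26.46 g
Verifying the oxide balance on the weights just shown, against the basis in use (oxide sums agree with the targets net of answer rounding effects):
  Al2O3: 381.7·0.003000 + 9.768·0.9961 = 10.88 g (target 10.88 g)
  SiO2: 381.7·0.9949 = 379.8 g (target 379.8 g)
  Na2O: 108.9·0.4307 = 46.90 g (target 46.91 g)
  ZnO: 36.09·0.9980 = 36.02 g (target 36.02 g)
  SrO: 37.99·0.6965 = 26.46 g (target 26.46 g)
The glass-mass cross-check: net batch after ignition = 500.0 g (oxide target masses add up to 500.0 g; the stated basis being 500.0 g — a pure rounding effect).
Total batch = Σ batch = 574.4 g; ignition loss, Σ(batch × LOI) = 74.44 g; the yield ratio, glass ÷ batch: 87.04%.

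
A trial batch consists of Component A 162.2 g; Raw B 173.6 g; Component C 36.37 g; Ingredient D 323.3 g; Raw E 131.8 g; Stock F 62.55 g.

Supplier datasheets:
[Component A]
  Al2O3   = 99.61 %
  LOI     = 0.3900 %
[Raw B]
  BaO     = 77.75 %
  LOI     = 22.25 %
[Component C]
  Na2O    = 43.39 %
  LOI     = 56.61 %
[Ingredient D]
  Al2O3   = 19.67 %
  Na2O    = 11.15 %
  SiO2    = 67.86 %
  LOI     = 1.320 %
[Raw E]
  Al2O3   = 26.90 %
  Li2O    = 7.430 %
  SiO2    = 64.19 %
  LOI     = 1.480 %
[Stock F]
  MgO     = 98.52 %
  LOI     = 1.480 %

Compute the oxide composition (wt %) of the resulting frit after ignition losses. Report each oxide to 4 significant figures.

Every computation keeps full precision in all steps; mid-chain values are displayed with 4-significant-figure rounding in the working; exactly one rounding is applied to each reported figure; derived quantities (glass mass, the yield, the six compositions, ignition loss, the totals) are carried at full precision from the weighed amounts at 822.8 g of glass, precisely as stated by the problem or the answer.
Oxide masses out of the charge:
  Al2O3: 162.2·0.9961 + 323.3·0.1967 + 131.8·0.2690 = 260.6 g
  Li2O: 131.8·0.07430 = 9.793 g
  BaO: 173.6·0.7775 = 135.0 g
  Na2O: 36.37·0.4339 + 323.3·0.1115 = 51.83 g
  MgO: 62.55·0.9852 = 61.62 g
  SiO2: 323.3·0.6786 + 131.8·0.6419 = 304.0 g
LOI: 162.2·0.003900 + 173.6·0.2225 + 36.37·0.5661 + 323.3·0.01320 + 131.8·0.01480 + 62.55·0.01480 = 66.99 g
batch − LOI leaves glass = 889.8 − 66.99 = 822.8 g (matching Σ of the oxides)
wt % = 100 × oxide mass / glass mass

Glass mass = 822.8 g (batch 889.8 − LOI 66.99).
Composition: Al2O3 31.67%, Li2O 1.190%, BaO 16.40%, Na2O 6.299%, MgO 7.489%, SiO2 36.94%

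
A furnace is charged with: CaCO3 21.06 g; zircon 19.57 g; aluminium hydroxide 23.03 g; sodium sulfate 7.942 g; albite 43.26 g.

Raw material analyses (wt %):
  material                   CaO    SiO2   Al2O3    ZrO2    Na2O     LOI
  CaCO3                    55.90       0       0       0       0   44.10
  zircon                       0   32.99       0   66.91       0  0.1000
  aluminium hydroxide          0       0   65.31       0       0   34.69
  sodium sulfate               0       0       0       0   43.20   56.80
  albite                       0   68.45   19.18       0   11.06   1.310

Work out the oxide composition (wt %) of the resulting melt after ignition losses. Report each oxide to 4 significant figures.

All arithmetic keeps full float precision in every operation. Values along the way are displayed, rounded to four significant figures, in the printout — each reported figure takes exactly one rounding; the derived quantities are recomputed at exact precision (totals, glass mass, the yield, LOI, five oxide percentages) starting from the weights on 92.49 g of glass as set out in the question or the answer.
Mass of each oxide from the mix:
  CaO: 21.06·0.5590 = 11.77 g
  SiO2: 19.57·0.3299 + 43.26·0.6845 = 36.07 g
  Al2O3: 23.03·0.6531 + 43.26·0.1918 = 23.34 g
  ZrO2: 19.57·0.6691 = 13.09 g
  Na2O: 7.942·0.4320 + 43.26·0.1106 = 8.216 g
LOI: 21.06·0.4410 + 19.57·0.001000 + 23.03·0.3469 + 7.942·0.5680 + 43.26·0.01310 = 22.37 g
Net of LOI, the glass mass = 114.9 − 22.37 = 92.49 g (equal to the oxide-mass sum)
wt % = oxide mass / glass mass × 100

Glass mass = 92.49 g (batch 114.9 − LOI 22.37).
Composition: CaO 12.73%, SiO2 39.00%, Al2O3 25.23%, ZrO2 14.16%, Na2O 8.883%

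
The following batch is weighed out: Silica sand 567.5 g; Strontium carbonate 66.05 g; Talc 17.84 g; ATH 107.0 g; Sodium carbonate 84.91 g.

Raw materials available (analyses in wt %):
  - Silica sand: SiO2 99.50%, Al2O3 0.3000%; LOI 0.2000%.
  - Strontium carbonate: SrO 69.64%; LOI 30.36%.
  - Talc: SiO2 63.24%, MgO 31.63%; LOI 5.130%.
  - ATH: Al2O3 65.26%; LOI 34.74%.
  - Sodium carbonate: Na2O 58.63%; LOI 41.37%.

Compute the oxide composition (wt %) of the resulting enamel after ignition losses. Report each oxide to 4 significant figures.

Glass mass = 748.9 g (batch 843.3 − LOI 94.40).
Composition: SrO 6.142%, SiO2 76.91%, Al2O3 9.551%, Na2O 6.647%, MgO 0.7535%

Every computation carries full precision throughout — mid-chain values are displayed (rounded to 4 significant figures) in the printout; every reported figure is rounded only once — the derived quantities are recomputed at full precision (totals, yield, net glass mass, LOI, the five compositions) starting from the weights at 748.9 g of glass precisely as stated by problem or answer.
Oxide-by-oxide delivered mass:
  SrO: 66.05·0.6964 = 46.00 g
  SiO2: 567.5·0.9950 + 17.84·0.6324 = 575.9 g
  Al2O3: 567.5·0.003000 + 107.0·0.6526 = 71.53 g
  Na2O: 84.91·0.5863 = 49.78 g
  MgO: 17.84·0.3163 = 5.643 g
LOI: 567.5·0.002000 + 66.05·0.3036 + 17.84·0.05130 + 107.0·0.3474 + 84.91·0.4137 = 94.40 g
Resulting glass, batch − LOI: 843.3 − 94.40 = 748.9 g (= Σ oxide masses)
percent by weight: oxide/glass ×100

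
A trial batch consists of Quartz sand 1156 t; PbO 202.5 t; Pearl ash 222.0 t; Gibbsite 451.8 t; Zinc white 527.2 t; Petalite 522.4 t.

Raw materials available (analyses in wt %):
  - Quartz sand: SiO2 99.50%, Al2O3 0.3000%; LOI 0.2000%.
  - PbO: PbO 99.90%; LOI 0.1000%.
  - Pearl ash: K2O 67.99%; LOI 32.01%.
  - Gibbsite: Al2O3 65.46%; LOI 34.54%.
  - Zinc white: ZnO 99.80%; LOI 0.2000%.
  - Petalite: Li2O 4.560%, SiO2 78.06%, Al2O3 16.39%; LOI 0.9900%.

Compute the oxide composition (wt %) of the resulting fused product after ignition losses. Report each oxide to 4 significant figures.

All internal work runs at exact precision in all steps; working values appear with 4-significant-digit rounding when written out; each reported figure takes exactly one rounding; derived quantities, including glass mass, six oxide percentages, LOI, the yield, the totals, are re-derived from the batch weights per 2846 t of glass in full float precision, as written in problem or answer.
Per-oxide mass from batch:
  K2O: 222.0·0.6799 = 150.9 t
  Li2O: 522.4·0.04560 = 23.82 t
  ZnO: 527.2·0.9980 = 526.1 t
  SiO2: 1156·0.9950 + 522.4·0.7806 = 1558 t
  PbO: 202.5·0.9990 = 202.3 t
  Al2O3: 1156·0.003000 + 451.8·0.6546 + 522.4·0.1639 = 384.8 t
LOI: 1156·0.002000 + 202.5·0.001000 + 222.0·0.3201 + 451.8·0.3454 + 527.2·0.002000 + 522.4·0.009900 = 235.9 t
Glass mass = batch − LOI = 3082 − 235.9 = 2846 t (= Σ oxide masses)
wt %: oxide over glass, times 100

Glass mass = 2846 t (batch 3082 − LOI 235.9).
Composition: K2O 5.303%, Li2O 0.8370%, ZnO 18.49%, SiO2 54.74%, PbO 7.108%, Al2O3 13.52%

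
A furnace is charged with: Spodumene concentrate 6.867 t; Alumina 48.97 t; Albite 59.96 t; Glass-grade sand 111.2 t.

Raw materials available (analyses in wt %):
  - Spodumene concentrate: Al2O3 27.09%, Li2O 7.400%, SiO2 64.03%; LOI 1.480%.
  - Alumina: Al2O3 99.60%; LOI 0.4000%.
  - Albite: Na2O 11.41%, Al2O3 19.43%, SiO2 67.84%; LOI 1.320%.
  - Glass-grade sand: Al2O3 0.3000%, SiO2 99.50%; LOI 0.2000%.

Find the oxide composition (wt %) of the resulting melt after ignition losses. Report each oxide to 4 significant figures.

Intermediates are displayed rounded to 4 significant digits alongside each step. The working math holds full float precision from first step to last; exactly one rounding is applied to every reported value — derived quantities, which include totals, ignition loss, yield, the four compositions, glass mass, are carried at full precision, exactly as printed in the problem or answer text, using the weight values on 225.7 t of glass.
Oxide masses out of the charge:
  Na2O: 59.96·0.1141 = 6.841 t
  Al2O3: 6.867·0.2709 + 48.97·0.9960 + 59.96·0.1943 + 111.2·0.003000 = 62.62 t
  Li2O: 6.867·0.07400 = 0.5082 t
  SiO2: 6.867·0.6403 + 59.96·0.6784 + 111.2·0.9950 = 155.7 t
LOI: 6.867·0.01480 + 48.97·0.004000 + 59.96·0.01320 + 111.2·0.002000 = 1.311 t
batch − LOI leaves glass = 227.0 − 1.311 = 225.7 t (= Σ oxide masses)
oxide / glass × 100 gives the wt %

Glass mass = 225.7 t (batch 227.0 − LOI 1.311).
Composition: Na2O 3.031%, Al2O3 27.75%, Li2O 0.2252%, SiO2 69.00%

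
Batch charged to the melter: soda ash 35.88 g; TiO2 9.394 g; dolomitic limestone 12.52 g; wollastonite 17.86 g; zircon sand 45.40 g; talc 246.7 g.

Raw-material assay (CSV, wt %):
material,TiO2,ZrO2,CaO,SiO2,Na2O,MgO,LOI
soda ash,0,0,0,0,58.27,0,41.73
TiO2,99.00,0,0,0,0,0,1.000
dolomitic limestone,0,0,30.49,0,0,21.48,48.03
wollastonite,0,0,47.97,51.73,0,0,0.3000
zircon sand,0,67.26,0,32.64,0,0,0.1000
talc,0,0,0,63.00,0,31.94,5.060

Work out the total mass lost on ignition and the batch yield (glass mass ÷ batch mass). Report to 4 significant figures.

Values along the way appear, rounded to four significant digits, in the working — the whole derivation carries full precision all the way through; each reported result includes exactly one rounding. All derived quantities, which include the six compositions, yield, glass mass, ignition loss, totals, are computed at full precision, exactly as printed in the problem or answer text, starting from the weights for 334.1 g of glass.
Loss on ignition, line by line:
  soda ash: 35.88 × 0.4173 = 14.97 g
  TiO2: 9.394 × 0.01000 = 0.09394 g
  dolomitic limestone: 12.52 × 0.4803 = 6.013 g
  wollastonite: 17.86 × 0.003000 = 0.05358 g
  zircon sand: 45.40 × 0.001000 = 0.04540 g
  talc: 246.7 × 0.05060 = 12.48 g
Total LOI = 33.66 g
Glass = batch − LOI = 367.8 − 33.66 = 334.1 g

LOI loss = 33.66 g; glass = 334.1 g; yield = 90.85%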